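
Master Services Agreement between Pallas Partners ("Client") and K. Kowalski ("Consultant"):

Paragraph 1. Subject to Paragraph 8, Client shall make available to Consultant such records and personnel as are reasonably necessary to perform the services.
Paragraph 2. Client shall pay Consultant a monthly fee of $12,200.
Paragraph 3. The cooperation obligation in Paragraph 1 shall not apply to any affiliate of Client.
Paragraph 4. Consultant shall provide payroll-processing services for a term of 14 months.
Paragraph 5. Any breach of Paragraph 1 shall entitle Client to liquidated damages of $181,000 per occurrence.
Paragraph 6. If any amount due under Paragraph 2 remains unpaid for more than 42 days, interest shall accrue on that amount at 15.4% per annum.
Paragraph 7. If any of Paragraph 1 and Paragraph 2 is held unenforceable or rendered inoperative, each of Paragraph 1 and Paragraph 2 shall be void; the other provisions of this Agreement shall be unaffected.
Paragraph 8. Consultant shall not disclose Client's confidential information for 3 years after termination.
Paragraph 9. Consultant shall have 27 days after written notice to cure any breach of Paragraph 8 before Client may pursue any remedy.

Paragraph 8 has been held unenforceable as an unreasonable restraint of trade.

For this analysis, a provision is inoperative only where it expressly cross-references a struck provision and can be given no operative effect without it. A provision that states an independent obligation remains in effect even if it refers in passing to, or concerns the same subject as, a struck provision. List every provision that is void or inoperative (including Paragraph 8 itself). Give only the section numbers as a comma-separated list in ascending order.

8, 9

Paragraph 8 is struck. The only function of Paragraph 9 is the cure period for breach of Paragraph 8, so it cannot stand once Paragraph 8 is removed. Paragraph 1 mentions Paragraph 8 but its own obligation stands independently of Paragraph 8, so Paragraph 1 is not affected. Paragraph 7 ties Paragraph 1 and Paragraph 2 together, but none of those is affected here; the remaining provisions continue in force under Paragraph 7. That leaves Paragraph 1, Paragraph 2, Paragraph 3, Paragraph 4, Paragraph 5, Paragraph 6, and Paragraph 7 in effect.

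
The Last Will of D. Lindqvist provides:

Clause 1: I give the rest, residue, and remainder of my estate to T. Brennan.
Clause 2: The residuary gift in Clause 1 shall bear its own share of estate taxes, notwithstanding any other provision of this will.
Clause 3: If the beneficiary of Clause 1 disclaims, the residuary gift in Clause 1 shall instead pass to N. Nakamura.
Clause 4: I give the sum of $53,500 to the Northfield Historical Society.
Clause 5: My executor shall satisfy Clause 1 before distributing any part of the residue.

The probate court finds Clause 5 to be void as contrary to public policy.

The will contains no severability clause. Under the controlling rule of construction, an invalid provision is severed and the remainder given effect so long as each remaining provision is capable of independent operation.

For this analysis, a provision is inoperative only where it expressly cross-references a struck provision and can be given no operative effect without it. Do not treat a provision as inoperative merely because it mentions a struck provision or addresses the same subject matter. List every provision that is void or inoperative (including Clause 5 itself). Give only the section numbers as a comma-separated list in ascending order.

Clause 5 is struck. Nothing else in the will is defined by reference to Clause 5. Under the stated default rule, only provisions that cannot operate independently fall away; the rest are enforced. The provisions still in force are Clause 1, Clause 2, Clause 3, and Clause 4.

5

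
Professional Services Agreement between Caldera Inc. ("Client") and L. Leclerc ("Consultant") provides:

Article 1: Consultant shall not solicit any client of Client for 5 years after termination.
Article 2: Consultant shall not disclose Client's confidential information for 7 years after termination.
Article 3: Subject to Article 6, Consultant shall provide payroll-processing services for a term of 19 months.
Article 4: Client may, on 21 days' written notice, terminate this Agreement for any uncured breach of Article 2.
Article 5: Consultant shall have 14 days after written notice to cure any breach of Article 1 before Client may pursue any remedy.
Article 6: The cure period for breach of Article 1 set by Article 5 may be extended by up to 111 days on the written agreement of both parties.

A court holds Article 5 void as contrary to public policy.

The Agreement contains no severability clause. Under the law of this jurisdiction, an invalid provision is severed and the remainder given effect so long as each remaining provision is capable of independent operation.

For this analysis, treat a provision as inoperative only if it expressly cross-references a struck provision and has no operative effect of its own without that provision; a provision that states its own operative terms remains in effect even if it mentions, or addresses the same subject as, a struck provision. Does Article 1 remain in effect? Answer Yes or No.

Article 5 is struck. Article 6 does nothing except set the extension of the cure period for breach of Article 1 by reference to Article 5; with Article 5 gone it has no independent effect and is inoperative. Although Article 3 refers to Article 6, its operative terms do not depend on Article 6, so it remains in effect. Under the stated default rule, only provisions that cannot operate independently fall away; the rest are enforced. The provisions still in force are Article 1, Article 2, Article 3, and Article 4. Article 1 is among the surviving provisions, so the answer is yes.

Yes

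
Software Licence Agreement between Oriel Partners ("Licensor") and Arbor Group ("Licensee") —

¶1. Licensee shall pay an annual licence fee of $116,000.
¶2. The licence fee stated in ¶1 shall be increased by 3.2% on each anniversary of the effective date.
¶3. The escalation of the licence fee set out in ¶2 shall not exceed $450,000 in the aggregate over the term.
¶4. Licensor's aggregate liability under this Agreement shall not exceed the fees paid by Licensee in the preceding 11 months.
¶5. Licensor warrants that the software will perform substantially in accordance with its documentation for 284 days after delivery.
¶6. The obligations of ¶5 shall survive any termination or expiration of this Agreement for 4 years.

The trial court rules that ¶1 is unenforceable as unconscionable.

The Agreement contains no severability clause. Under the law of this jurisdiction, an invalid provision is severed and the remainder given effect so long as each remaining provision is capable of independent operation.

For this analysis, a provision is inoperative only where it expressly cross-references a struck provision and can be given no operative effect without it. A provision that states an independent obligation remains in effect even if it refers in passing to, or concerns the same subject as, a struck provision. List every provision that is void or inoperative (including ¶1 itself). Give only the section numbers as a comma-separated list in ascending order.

¶1 is struck. ¶2 has no operative effect of its own apart from ¶1 and is therefore inoperative. ¶3 operates only by reference to ¶2, so it falls with ¶2. Under the stated default rule, only provisions that cannot operate independently fall away; the rest are enforced. That leaves ¶4, ¶5, and ¶6 in effect.

1, 2, 3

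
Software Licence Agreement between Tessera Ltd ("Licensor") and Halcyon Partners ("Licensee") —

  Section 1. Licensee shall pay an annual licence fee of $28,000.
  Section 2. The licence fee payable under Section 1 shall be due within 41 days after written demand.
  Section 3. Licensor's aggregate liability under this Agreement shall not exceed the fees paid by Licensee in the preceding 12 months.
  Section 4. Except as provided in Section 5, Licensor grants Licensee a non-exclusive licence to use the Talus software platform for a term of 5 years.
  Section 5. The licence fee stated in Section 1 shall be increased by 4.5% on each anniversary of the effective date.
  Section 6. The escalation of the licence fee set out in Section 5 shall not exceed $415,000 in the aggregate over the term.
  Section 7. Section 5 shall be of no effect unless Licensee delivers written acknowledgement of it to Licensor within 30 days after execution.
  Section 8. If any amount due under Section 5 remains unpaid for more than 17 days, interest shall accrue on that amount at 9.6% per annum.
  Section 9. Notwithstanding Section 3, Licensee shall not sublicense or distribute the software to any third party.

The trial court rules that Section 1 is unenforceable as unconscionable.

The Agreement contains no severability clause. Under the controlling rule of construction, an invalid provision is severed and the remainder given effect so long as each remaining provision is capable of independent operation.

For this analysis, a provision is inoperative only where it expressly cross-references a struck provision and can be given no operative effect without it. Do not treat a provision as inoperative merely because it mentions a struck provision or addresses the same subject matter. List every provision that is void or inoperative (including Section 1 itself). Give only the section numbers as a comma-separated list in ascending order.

1, 2, 5, 6, 7, 8

Section 1 is struck. The whole of Section 2 is the payment deadline for the licence fee, defined by reference to Section 1, so Section 2 cannot stand once Section 1 is removed. Section 5 does nothing except set the escalation of the licence fee by reference to Section 1; with Section 1 gone it has no independent effect and is inoperative. Section 6 does nothing except set the aggregate cap on the escalation of the licence fee by reference to Section 5; with Section 5 gone it has no independent effect and is inoperative. Section 7 merely fixes the acknowledgement condition for Section 5; with Section 5 gone it has nothing to operate on and falls away. The whole of Section 8 is the default interest on the escalation of the licence fee, defined by reference to Section 5, so Section 8 cannot stand once Section 5 is removed. Although Section 4 refers to Section 5, its operative terms do not depend on Section 5, so it remains in effect. Under the stated default rule, only provisions that cannot operate independently fall away; the rest are enforced. That leaves Section 3, Section 4, and Section 9 in effect.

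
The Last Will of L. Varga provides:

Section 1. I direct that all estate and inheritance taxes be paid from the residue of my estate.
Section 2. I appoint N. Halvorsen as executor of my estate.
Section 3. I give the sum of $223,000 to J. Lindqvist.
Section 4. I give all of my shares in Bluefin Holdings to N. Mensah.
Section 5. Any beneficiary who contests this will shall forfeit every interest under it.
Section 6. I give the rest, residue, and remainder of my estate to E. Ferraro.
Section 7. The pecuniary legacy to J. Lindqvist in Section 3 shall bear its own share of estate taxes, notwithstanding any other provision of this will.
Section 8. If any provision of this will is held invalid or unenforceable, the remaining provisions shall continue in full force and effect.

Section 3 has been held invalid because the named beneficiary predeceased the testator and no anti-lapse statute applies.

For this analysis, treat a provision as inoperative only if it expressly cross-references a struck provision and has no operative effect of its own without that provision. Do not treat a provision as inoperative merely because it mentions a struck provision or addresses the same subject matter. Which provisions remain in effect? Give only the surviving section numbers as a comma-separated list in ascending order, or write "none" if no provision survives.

1, 2, 4, 5, 6, 8

Section 3 is struck. The only function of Section 7 is the tax charge on Section 3, so it cannot stand once Section 3 is removed. Section 8 is a severability clause and preserves every provision that can still be given independent effect. Section 1, Section 2, Section 4, Section 5, Section 6, and Section 8 remain in effect.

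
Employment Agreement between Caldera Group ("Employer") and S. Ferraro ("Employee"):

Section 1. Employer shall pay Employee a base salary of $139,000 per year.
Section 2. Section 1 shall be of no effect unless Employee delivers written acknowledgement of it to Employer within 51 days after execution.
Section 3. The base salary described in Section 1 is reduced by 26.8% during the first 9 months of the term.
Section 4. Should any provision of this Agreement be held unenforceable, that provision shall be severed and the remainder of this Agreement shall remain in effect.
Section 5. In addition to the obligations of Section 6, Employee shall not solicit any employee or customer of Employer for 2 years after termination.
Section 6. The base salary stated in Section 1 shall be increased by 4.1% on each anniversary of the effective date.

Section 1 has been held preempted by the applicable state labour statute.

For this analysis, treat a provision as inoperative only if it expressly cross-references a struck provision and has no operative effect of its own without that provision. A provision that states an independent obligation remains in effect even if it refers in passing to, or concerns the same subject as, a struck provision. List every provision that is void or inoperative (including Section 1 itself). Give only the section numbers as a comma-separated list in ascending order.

Section 1 is struck. Section 2 merely fixes the acknowledgement condition for Section 1; with Section 1 gone it has nothing to operate on and falls away. Section 3 has no operative effect of its own apart from Section 1 and is therefore inoperative. Section 6 does nothing except set the escalation of the base salary by reference to Section 1; with Section 1 gone it has no independent effect and is inoperative. Although Section 5 refers to Section 6, its operative terms do not depend on Section 6, so it remains in effect. Section 4 is a severability clause and preserves every provision that can still be given independent effect. Section 4 and Section 5 remain in effect.

1, 2, 3, 6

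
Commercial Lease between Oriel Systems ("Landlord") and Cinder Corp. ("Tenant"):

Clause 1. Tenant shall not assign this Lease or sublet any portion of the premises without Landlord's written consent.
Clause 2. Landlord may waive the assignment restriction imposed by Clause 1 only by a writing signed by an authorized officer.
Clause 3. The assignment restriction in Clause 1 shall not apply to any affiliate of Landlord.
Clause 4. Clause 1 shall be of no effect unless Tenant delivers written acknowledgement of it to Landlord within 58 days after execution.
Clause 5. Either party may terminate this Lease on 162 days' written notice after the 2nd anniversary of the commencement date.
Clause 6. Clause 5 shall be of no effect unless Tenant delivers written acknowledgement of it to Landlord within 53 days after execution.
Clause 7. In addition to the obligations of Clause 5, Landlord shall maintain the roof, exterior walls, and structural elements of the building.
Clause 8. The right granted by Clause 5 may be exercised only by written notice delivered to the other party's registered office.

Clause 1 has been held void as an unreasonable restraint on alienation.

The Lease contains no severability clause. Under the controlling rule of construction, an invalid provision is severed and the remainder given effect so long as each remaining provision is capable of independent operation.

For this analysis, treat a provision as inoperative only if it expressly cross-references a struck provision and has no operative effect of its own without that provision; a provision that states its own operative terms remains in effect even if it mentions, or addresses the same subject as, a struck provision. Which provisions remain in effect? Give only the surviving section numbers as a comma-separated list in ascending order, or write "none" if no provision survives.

Clause 1 is struck. Clause 2 has no operative effect of its own apart from Clause 1 and is therefore inoperative. The whole of Clause 3 is the carve-out from the assignment restriction, defined by reference to Clause 1, so Clause 3 cannot stand once Clause 1 is removed. The only function of Clause 4 is the acknowledgement condition for Clause 1, so it cannot stand once Clause 1 is removed. With no severability clause, the stated default rule severs what cannot stand and enforces each remaining provision that can operate on its own. The provisions still in force are Clause 5, Clause 6, Clause 7, and Clause 8.

5, 6, 7, 8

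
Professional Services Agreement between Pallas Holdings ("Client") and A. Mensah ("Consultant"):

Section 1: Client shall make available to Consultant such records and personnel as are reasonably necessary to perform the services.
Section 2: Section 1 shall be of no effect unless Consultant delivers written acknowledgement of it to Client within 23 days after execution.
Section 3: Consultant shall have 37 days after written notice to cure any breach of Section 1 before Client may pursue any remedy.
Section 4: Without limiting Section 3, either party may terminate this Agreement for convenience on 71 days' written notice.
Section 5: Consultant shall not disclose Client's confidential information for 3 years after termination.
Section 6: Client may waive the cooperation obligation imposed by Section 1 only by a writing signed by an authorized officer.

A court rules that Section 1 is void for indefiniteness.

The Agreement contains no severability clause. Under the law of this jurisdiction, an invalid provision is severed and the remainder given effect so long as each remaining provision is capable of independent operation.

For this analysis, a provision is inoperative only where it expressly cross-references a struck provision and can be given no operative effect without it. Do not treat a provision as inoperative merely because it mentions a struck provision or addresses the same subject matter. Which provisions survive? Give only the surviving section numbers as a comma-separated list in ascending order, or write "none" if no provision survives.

Section 1 is struck. Section 2 merely fixes the acknowledgement condition for Section 1; with Section 1 gone it has nothing to operate on and falls away. The only function of Section 3 is the cure period for breach of Section 1, so it cannot stand once Section 1 is removed. Section 6 has no operative effect of its own apart from Section 1 and is therefore inoperative. Although Section 4 refers to Section 3, its operative terms do not depend on Section 3, so it remains in effect. Under the stated default rule, only provisions that cannot operate independently fall away; the rest are enforced. The provisions still in force are Section 4 and Section 5.

4, 5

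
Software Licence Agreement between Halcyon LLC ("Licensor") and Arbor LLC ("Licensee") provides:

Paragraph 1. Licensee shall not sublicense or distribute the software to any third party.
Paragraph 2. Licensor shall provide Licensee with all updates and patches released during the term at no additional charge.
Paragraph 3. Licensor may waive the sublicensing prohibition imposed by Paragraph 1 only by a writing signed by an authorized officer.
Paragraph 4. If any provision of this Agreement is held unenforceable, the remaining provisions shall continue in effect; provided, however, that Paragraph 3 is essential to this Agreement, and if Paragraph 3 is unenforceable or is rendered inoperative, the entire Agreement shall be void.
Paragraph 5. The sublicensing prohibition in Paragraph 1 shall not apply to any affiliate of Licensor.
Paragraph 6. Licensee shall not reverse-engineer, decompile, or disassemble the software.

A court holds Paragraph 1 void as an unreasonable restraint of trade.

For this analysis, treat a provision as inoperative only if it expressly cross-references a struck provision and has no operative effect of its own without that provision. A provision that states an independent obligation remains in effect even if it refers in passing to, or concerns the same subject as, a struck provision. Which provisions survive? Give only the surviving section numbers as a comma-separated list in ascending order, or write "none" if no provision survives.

Paragraph 1 is struck. Paragraph 3 operates only by reference to Paragraph 1, so it falls with Paragraph 1. The whole of Paragraph 5 is the carve-out from the sublicensing prohibition, defined by reference to Paragraph 1, so Paragraph 5 cannot stand once Paragraph 1 is removed. Paragraph 4 makes Paragraph 3 an essential term, and Paragraph 3 has been rendered inoperative by the cascade; under Paragraph 4, the entire Agreement is therefore void. No provision of the Agreement survives.

none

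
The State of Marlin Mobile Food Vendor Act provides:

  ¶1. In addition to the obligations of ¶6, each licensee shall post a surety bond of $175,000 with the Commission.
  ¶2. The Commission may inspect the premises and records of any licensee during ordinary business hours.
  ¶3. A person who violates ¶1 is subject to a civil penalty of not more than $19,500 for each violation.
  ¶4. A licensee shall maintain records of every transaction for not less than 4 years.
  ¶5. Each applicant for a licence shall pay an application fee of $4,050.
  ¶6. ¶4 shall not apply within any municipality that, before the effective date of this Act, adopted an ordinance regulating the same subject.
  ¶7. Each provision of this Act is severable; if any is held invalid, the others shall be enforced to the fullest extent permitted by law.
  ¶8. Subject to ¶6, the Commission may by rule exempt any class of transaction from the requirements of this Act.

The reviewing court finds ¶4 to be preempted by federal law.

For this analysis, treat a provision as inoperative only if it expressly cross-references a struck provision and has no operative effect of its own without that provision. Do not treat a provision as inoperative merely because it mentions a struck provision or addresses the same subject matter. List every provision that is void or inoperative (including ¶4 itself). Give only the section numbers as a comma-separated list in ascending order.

4, 6

¶4 is struck. ¶6 operates only by reference to ¶4, so it falls with ¶4. Although ¶1 refers to ¶6, its operative terms do not depend on ¶6, so it remains in effect. Although ¶8 refers to ¶6, its operative terms do not depend on ¶6, so it remains in effect. ¶7 is a severability clause and preserves every provision that can still be given independent effect. ¶1, ¶2, ¶3, ¶5, ¶7, and ¶8 remain in effect.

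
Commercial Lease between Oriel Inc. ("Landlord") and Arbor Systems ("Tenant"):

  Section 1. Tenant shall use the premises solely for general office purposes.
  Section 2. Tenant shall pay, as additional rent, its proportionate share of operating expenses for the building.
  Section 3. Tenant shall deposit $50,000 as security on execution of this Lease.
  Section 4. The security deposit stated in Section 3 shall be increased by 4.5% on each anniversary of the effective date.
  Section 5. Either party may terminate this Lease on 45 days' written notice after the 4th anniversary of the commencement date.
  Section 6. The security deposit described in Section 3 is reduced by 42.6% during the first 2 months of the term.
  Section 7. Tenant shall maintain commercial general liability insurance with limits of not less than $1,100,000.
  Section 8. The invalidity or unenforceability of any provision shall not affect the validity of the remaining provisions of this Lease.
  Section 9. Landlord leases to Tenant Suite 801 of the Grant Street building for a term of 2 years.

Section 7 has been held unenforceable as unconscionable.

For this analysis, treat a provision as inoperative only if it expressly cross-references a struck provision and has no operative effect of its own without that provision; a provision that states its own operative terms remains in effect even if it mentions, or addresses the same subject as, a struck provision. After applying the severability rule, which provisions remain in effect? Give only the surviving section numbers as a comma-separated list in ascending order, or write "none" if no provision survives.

Section 7 is struck. No other provision's operative terms depend on Section 7. Section 8 is a severability clause and preserves every provision that can still be given independent effect. The provisions still in force are Section 1, Section 2, Section 3, Section 4, Section 5, Section 6, Section 8, and Section 9.

1, 2, 3, 4, 5, 6, 8, 9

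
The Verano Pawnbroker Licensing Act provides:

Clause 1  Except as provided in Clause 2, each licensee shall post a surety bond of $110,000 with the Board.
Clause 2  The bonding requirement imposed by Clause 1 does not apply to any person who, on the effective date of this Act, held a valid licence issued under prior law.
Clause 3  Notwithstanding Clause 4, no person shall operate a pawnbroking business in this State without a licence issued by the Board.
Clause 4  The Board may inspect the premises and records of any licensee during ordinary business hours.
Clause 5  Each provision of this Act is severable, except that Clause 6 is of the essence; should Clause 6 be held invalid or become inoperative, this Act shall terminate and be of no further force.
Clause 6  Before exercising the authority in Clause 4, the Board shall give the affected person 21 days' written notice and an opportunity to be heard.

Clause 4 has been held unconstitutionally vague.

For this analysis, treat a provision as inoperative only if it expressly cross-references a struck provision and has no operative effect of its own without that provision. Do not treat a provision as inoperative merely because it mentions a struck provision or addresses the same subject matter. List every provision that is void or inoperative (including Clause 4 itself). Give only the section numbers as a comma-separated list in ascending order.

Clause 4 is struck. Clause 6 has no operative effect of its own apart from Clause 4 and is therefore inoperative. Clause 5 makes Clause 6 an essential term, and Clause 6 has been rendered inoperative by the cascade; under Clause 5, the entire Act is therefore void. No provision of the Act survives.

1, 2, 3, 4, 5, 6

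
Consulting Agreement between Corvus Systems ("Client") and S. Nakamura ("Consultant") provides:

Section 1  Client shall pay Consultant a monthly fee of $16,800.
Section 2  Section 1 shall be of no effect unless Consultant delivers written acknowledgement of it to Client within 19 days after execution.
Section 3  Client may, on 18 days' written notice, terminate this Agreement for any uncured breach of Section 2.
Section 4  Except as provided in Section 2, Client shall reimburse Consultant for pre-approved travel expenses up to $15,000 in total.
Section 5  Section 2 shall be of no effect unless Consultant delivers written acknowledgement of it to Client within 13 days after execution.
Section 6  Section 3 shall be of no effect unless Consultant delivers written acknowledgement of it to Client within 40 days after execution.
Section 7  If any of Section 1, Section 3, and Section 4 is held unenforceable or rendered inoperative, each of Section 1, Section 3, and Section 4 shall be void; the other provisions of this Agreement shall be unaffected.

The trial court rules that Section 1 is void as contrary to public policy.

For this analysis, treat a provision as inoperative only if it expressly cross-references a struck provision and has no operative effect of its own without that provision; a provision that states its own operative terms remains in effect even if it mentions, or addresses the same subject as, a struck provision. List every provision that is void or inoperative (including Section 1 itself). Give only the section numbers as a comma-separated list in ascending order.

Section 1 is struck. Section 2 merely fixes the acknowledgement condition for Section 1; with Section 1 gone it has nothing to operate on and falls away. Section 3 operates only by reference to Section 2, so it falls with Section 2. Section 5 merely fixes the acknowledgement condition for Section 2; with Section 2 gone it has nothing to operate on and falls away. Section 6 has no operative effect of its own apart from Section 3 and is therefore inoperative. Section 7 declares Section 1, Section 3, and Section 4 mutually dependent; since one of them has fallen, all of them are of no effect. That brings down Section 4 as well. The remainder continues in force under Section 7. Only Section 7 remains in effect.

1, 2, 3, 4, 5, 6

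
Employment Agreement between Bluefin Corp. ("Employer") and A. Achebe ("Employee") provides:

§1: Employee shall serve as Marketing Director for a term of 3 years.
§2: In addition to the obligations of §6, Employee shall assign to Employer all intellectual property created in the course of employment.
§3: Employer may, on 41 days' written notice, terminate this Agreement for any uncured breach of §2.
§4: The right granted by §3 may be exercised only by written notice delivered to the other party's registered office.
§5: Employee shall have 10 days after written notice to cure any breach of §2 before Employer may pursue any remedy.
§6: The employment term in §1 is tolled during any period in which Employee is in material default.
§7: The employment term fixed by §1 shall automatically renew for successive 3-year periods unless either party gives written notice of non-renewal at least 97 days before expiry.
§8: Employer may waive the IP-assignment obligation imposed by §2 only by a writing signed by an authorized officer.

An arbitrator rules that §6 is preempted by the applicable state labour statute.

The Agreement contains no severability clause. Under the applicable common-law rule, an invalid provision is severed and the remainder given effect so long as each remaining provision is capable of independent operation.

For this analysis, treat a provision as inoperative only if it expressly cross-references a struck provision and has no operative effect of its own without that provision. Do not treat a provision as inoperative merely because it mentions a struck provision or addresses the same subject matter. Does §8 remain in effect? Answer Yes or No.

§6 is struck. §2 mentions §6 but its own obligation stands independently of §6, so §2 is not affected. Nothing else in the Agreement is defined by reference to §6. Under the stated default rule, only provisions that cannot operate independently fall away; the rest are enforced. The provisions still in force are §1, §2, §3, §4, §5, §7, and §8. §8 is among the surviving provisions, so the answer is yes.

Yes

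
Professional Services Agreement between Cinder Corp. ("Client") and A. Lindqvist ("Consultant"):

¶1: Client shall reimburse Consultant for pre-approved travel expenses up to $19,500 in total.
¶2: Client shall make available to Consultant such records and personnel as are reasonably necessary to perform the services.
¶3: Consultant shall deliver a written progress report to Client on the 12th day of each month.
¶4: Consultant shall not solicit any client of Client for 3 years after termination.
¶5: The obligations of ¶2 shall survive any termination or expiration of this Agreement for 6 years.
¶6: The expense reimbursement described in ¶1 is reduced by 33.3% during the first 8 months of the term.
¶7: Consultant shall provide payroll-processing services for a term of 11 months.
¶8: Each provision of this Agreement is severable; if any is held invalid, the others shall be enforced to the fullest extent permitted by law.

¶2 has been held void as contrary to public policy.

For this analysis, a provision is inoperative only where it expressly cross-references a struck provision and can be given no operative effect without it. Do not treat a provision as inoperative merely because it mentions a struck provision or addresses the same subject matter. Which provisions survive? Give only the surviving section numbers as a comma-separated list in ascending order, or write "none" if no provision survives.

¶2 is struck. ¶5 merely fixes the survival period for ¶2; with ¶2 gone it has nothing to operate on and falls away. Under the severability clause in ¶8, the remaining provisions continue in force. That leaves ¶1, ¶3, ¶4, ¶6, ¶7, and ¶8 in effect.

1, 3, 4, 6, 7, 8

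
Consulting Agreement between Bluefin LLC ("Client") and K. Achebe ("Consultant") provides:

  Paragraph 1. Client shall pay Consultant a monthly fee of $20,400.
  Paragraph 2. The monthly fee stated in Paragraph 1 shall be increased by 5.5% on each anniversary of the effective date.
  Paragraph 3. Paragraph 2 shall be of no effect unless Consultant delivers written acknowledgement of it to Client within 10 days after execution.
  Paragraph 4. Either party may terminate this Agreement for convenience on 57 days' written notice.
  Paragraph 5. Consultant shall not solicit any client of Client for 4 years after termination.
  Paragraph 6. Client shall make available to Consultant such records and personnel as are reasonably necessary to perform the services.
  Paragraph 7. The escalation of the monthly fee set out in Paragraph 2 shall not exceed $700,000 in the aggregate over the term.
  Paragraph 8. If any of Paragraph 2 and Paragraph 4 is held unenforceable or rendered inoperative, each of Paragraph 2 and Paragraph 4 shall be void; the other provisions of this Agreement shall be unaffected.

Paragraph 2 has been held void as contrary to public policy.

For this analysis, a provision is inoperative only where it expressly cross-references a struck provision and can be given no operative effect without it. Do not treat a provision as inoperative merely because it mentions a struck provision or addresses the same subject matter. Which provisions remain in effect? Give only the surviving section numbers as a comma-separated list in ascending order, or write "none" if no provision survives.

Paragraph 2 is struck. Paragraph 3 merely fixes the acknowledgement condition for Paragraph 2; with Paragraph 2 gone it has nothing to operate on and falls away. Paragraph 7 does nothing except set the aggregate cap on the escalation of the monthly fee by reference to Paragraph 2; with Paragraph 2 gone it has no independent effect and is inoperative. Paragraph 8 declares Paragraph 2 and Paragraph 4 mutually dependent; since one of them has fallen, all of them are of no effect. That brings down Paragraph 4 as well. The remainder continues in force under Paragraph 8. That leaves Paragraph 1, Paragraph 5, Paragraph 6, and Paragraph 8 in effect.

1, 5, 6, 8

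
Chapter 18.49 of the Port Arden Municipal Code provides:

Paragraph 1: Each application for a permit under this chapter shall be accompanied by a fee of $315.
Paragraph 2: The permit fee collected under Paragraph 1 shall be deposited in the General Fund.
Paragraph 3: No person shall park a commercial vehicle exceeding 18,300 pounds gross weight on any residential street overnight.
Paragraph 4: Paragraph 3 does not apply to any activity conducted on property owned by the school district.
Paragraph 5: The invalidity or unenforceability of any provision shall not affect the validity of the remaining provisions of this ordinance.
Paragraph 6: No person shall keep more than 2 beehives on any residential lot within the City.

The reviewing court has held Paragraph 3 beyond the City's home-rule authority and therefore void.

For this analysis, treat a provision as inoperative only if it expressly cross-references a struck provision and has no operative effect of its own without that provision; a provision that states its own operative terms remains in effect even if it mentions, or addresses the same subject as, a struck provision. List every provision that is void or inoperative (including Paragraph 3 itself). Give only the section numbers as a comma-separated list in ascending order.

3, 4

Paragraph 3 is struck. Paragraph 4 has no operative effect of its own apart from Paragraph 3 and is therefore inoperative. Paragraph 5 is a severability clause and preserves every provision that can still be given independent effect. Paragraph 1, Paragraph 2, Paragraph 5, and Paragraph 6 remain in effect.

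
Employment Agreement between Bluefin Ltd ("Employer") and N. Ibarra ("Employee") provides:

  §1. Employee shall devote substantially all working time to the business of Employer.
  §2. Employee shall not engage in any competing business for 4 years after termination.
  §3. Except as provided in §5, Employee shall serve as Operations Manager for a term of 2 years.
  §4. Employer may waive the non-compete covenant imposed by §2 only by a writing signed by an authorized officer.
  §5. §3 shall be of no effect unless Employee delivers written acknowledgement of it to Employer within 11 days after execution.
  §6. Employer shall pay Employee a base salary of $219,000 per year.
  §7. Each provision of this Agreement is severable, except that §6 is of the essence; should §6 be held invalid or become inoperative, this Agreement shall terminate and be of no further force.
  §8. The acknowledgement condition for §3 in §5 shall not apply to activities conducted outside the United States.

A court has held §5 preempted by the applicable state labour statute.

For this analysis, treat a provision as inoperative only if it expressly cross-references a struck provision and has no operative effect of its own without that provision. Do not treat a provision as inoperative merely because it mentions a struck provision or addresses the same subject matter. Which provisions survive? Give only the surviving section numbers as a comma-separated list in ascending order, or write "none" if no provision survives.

§5 is struck. The whole of §8 is the carve-out from the acknowledgement condition for §3, defined by reference to §5, so §8 cannot stand once §5 is removed. §3 mentions §5 but its own obligation stands independently of §5, so §3 is not affected. §7 makes §6 an essential term, but §6 is unaffected, so the severability proviso in §7 preserves the remaining provisions. That leaves §1, §2, §3, §4, §6, and §7 in effect.

1, 2, 3, 4, 6, 7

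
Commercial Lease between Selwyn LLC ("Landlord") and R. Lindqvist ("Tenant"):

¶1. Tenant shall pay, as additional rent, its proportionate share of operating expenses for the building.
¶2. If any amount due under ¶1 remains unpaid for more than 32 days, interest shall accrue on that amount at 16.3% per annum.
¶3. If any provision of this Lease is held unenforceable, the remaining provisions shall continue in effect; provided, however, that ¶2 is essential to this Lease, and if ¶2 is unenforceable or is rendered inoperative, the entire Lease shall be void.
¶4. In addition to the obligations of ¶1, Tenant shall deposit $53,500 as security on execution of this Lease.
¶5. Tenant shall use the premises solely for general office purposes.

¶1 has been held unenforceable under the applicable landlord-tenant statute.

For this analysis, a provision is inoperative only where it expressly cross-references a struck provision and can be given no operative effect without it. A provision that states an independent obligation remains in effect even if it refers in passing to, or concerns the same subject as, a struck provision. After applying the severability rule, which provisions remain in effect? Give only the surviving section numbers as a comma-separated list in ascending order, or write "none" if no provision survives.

¶1 is struck. ¶2 does nothing except set the default interest on the operating-expense charge by reference to ¶1; with ¶1 gone it has no independent effect and is inoperative. ¶3 makes ¶2 an essential term, and ¶2 has been rendered inoperative by the cascade; under ¶3, the entire Lease is therefore void. No provision of the Lease survives.

none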